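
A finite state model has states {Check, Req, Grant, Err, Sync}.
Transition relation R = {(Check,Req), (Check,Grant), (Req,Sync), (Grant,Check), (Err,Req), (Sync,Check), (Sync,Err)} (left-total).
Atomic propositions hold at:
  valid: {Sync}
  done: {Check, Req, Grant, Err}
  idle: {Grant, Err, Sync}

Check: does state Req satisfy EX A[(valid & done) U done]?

No

Sat(valid & done) = ∅
A[(valid & done) U done]: least fixpoint, start Z0 = Sat(done) = {Check, Req, Grant, Err}, add states in Sat(valid & done) with every successor in Z. Already a fixed point.
Sat(A[(valid & done) U done]) = {Check, Req, Grant, Err}
Sat(EX A[(valid & done) U done]) = {s : some successor in {Check, Req, Grant, Err}} = {Check, Grant, Err, Sync}
Req ∉ Sat(EX A[(valid & done) U done]) = {Check, Grant, Err, Sync}, so the formula does not hold at Req.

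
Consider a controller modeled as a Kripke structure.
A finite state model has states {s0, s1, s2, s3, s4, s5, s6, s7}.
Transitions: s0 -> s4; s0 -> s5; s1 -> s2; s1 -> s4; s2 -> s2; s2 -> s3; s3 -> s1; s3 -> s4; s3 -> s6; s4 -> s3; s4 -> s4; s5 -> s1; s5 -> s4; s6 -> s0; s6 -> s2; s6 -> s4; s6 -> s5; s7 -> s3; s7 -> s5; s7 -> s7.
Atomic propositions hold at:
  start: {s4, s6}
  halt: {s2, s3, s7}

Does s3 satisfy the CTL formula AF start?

AF start: least fixpoint, start Z0 = {s4, s6}, add states with every successor in Z. Already a fixed point.
Sat(AF start) = {s4, s6}
s3 ∉ Sat(AF start) = {s4, s6}, so the formula does not hold at s3.

No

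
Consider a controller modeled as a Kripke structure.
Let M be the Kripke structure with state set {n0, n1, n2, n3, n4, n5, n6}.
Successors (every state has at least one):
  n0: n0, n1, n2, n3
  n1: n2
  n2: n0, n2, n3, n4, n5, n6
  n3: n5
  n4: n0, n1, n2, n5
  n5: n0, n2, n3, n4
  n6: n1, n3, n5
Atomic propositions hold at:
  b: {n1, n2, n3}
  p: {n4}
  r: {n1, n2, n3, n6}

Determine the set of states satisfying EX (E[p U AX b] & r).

{n0, n4, n6}

Sat(AX b) = {s : every successor in {n1, n2, n3}} = {n1}
E[p U AX b]: least fixpoint, start Z0 = Sat(AX b) = {n1}, add states in Sat(p) with some successor in Z. Z1 = {n1, n4}; fixed.
Sat(E[p U AX b]) = {n1, n4}
Sat(E[p U AX b] & r) = {n1}
Sat(EX (E[p U AX b] & r)) = {s : some successor in {n1}} = {n0, n4, n6}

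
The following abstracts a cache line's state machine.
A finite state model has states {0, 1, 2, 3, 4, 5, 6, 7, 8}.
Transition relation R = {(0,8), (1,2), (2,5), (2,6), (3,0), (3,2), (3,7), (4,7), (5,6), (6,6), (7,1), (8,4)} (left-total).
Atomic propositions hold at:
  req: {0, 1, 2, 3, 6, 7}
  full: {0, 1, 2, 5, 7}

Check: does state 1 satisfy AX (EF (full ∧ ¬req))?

Sat(¬req) = {4, 5, 8}
Sat(full ∧ ¬req) = {5}
EF (full ∧ ¬req): least fixpoint, start Z0 = {5}, add states with some successor in Z. Z1 = {2, 5}; Z2 = {1, 2, 3, 5}; Z3 = {1, 2, 3, 5, 7}; Z4 = {1, 2, 3, 4, 5, 7}; Z5 = {1, 2, 3, 4, 5, 7, 8}; Z6 = {0, 1, 2, 3, 4, 5, 7, 8}; fixed.
Sat(EF (full ∧ ¬req)) = {0, 1, 2, 3, 4, 5, 7, 8}
Sat(AX (EF (full ∧ ¬req))) = {s : every successor in {0, 1, 2, 3, 4, 5, 7, 8}} = {0, 1, 3, 4, 7, 8}
1 ∈ Sat(AX (EF (full ∧ ¬req))) = {0, 1, 3, 4, 7, 8}, so the formula holds at 1.

Yes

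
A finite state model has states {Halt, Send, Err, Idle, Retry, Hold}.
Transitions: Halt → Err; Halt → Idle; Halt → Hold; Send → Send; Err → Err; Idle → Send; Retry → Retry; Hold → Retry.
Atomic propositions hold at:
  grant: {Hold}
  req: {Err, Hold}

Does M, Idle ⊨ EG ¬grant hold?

Sat(¬grant) = {Halt, Send, Err, Idle, Retry}
EG ¬grant: greatest fixpoint, start Z0 = {Halt, Send, Err, Idle, Retry}, keep only states in Sat with some successor in Z. Already a fixed point.
Sat(EG ¬grant) = {Halt, Send, Err, Idle, Retry}
Idle ∈ Sat(EG ¬grant) = {Halt, Send, Err, Idle, Retry}, so the formula holds at Idle.

Yes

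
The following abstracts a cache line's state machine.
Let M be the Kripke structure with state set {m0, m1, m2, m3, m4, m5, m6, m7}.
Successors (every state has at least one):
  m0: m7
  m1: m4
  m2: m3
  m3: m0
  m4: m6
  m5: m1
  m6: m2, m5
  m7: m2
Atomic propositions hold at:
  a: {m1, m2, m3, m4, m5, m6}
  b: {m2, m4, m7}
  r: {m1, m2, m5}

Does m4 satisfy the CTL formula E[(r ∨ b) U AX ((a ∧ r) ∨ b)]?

Sat(r ∨ b) = {m1, m2, m4, m5, m7}
Sat(a ∧ r) = {m1, m2, m5}
Sat((a ∧ r) ∨ b) = {m1, m2, m4, m5, m7}
Sat(AX ((a ∧ r) ∨ b)) = {s : every successor in {m1, m2, m4, m5, m7}} = {m0, m1, m5, m6, m7}
E[(r ∨ b) U AX ((a ∧ r) ∨ b)]: least fixpoint, start Z0 = Sat(AX ((a ∧ r) ∨ b)) = {m0, m1, m5, m6, m7}, add states in Sat(r ∨ b) with some successor in Z. Z1 = {m0, m1, m4, m5, m6, m7}; fixed.
Sat(E[(r ∨ b) U AX ((a ∧ r) ∨ b)]) = {m0, m1, m4, m5, m6, m7}
m4 ∈ Sat(E[(r ∨ b) U AX ((a ∧ r) ∨ b)]) = {m0, m1, m4, m5, m6, m7}, so the formula holds at m4.

Yes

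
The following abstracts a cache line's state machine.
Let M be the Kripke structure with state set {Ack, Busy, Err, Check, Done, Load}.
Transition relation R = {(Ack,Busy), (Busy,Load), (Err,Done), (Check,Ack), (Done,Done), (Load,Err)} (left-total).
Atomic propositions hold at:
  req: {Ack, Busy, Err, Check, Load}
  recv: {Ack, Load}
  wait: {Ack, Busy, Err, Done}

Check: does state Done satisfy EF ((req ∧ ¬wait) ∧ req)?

No

Sat(¬wait) = {Check, Load}
Sat(req ∧ ¬wait) = {Check, Load}
Sat((req ∧ ¬wait) ∧ req) = {Check, Load}
EF ((req ∧ ¬wait) ∧ req): least fixpoint, start Z0 = {Check, Load}, add states with some successor in Z. Z1 = {Busy, Check, Load}; Z2 = {Ack, Busy, Check, Load}; fixed.
Sat(EF ((req ∧ ¬wait) ∧ req)) = {Ack, Busy, Check, Load}
Done ∉ Sat(EF ((req ∧ ¬wait) ∧ req)) = {Ack, Busy, Check, Load}, so the formula does not hold at Done.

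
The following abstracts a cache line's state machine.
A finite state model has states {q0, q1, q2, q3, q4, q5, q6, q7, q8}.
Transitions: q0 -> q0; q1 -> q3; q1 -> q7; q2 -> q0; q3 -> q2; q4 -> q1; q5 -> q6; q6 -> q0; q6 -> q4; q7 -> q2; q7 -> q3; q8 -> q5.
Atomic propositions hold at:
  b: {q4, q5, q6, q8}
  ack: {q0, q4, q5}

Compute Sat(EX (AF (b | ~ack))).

{q1, q3, q4, q5, q6, q7, q8}

Sat(~ack) = {q1, q2, q3, q6, q7, q8}
Sat(b | ~ack) = {q1, q2, q3, q4, q5, q6, q7, q8}
AF (b | ~ack): least fixpoint, start Z0 = {q1, q2, q3, q4, q5, q6, q7, q8}, add states with every successor in Z. Already a fixed point.
Sat(AF (b | ~ack)) = {q1, q2, q3, q4, q5, q6, q7, q8}
Sat(EX (AF (b | ~ack))) = {s : some successor in {q1, q2, q3, q4, q5, q6, q7, q8}} = {q1, q3, q4, q5, q6, q7, q8}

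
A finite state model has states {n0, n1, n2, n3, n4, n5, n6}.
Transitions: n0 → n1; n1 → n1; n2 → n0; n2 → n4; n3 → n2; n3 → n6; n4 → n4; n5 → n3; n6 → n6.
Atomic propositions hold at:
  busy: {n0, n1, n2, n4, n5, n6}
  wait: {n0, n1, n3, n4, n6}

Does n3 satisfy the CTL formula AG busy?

No

AG busy: greatest fixpoint, start Z0 = {n0, n1, n2, n4, n5, n6}, keep only states in Sat with every successor in Z. Z1 = {n0, n1, n2, n4, n6}; fixed.
Sat(AG busy) = {n0, n1, n2, n4, n6}
n3 ∉ Sat(AG busy) = {n0, n1, n2, n4, n6}, so the formula does not hold at n3.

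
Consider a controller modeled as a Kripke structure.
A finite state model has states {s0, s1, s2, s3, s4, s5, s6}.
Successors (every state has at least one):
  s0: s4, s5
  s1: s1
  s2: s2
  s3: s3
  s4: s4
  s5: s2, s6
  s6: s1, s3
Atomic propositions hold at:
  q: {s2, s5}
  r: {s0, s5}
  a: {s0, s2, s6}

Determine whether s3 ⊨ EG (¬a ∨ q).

Yes

Sat(¬a) = {s1, s3, s4, s5}
Sat(¬a ∨ q) = {s1, s2, s3, s4, s5}
EG (¬a ∨ q): greatest fixpoint, start Z0 = {s1, s2, s3, s4, s5}, keep only states in Sat with some successor in Z. Already a fixed point.
Sat(EG (¬a ∨ q)) = {s1, s2, s3, s4, s5}
s3 ∈ Sat(EG (¬a ∨ q)) = {s1, s2, s3, s4, s5}, so the formula holds at s3.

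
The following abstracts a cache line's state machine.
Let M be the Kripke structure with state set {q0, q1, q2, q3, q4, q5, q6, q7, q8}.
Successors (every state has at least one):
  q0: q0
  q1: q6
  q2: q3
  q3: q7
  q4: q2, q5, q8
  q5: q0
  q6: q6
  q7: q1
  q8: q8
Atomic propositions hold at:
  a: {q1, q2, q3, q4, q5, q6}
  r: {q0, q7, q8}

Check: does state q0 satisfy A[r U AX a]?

Sat(AX a) = {s : every successor in {q1, q2, q3, q4, q5, q6}} = {q1, q2, q6, q7}
A[r U AX a]: least fixpoint, start Z0 = Sat(AX a) = {q1, q2, q6, q7}, add states in Sat(r) with every successor in Z. Already a fixed point.
Sat(A[r U AX a]) = {q1, q2, q6, q7}
q0 ∉ Sat(A[r U AX a]) = {q1, q2, q6, q7}, so the formula does not hold at q0.

No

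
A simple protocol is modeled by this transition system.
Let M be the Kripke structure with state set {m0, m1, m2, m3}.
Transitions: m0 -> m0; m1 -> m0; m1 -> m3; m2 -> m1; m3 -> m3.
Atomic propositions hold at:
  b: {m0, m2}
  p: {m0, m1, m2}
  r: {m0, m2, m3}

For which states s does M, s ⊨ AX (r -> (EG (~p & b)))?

Sat(~p) = {m3}
Sat(~p & b) = ∅
EG (~p & b): greatest fixpoint, start Z0 = ∅, keep only states in Sat with some successor in Z. Already a fixed point.
Sat(EG (~p & b)) = ∅
Sat(r -> (EG (~p & b))) = {m1}
Sat(AX (r -> (EG (~p & b)))) = {s : every successor in {m1}} = {m2}

{m2}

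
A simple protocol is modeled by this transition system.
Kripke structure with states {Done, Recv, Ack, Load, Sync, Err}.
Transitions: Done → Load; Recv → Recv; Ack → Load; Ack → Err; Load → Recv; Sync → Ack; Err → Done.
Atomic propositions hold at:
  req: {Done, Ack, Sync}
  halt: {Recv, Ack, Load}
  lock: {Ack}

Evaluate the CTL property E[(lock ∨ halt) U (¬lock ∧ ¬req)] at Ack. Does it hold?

Sat(lock ∨ halt) = {Recv, Ack, Load}
Sat(¬lock) = {Done, Recv, Load, Sync, Err}
Sat(¬req) = {Recv, Load, Err}
Sat(¬lock ∧ ¬req) = {Recv, Load, Err}
E[(lock ∨ halt) U (¬lock ∧ ¬req)]: least fixpoint, start Z0 = Sat((¬lock ∧ ¬req)) = {Recv, Load, Err}, add states in Sat(lock ∨ halt) with some successor in Z. Z1 = {Recv, Ack, Load, Err}; fixed.
Sat(E[(lock ∨ halt) U (¬lock ∧ ¬req)]) = {Recv, Ack, Load, Err}
Ack ∈ Sat(E[(lock ∨ halt) U (¬lock ∧ ¬req)]) = {Recv, Ack, Load, Err}, so the formula holds at Ack.

Yes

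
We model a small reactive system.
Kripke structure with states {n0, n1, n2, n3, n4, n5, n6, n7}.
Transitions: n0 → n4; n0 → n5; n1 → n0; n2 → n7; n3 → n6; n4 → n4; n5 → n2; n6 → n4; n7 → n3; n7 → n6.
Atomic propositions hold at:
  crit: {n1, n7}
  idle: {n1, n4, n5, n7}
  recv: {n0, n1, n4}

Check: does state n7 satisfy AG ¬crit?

Sat(¬crit) = {n0, n2, n3, n4, n5, n6}
AG ¬crit: greatest fixpoint, start Z0 = {n0, n2, n3, n4, n5, n6}, keep only states in Sat with every successor in Z. Z1 = {n0, n3, n4, n5, n6}; Z2 = {n0, n3, n4, n6}; Z3 = {n3, n4, n6}; fixed.
Sat(AG ¬crit) = {n3, n4, n6}
n7 ∉ Sat(AG ¬crit) = {n3, n4, n6}, so the formula does not hold at n7.

No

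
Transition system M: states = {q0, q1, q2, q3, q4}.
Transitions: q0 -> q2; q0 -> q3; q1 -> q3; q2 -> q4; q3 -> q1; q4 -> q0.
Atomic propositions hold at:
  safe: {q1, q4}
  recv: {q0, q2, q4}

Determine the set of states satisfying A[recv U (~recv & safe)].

{q1}

Sat(~recv) = {q1, q3}
Sat(~recv & safe) = {q1}
A[recv U (~recv & safe)]: least fixpoint, start Z0 = Sat((~recv & safe)) = {q1}, add states in Sat(recv) with every successor in Z. Already a fixed point.
Sat(A[recv U (~recv & safe)]) = {q1}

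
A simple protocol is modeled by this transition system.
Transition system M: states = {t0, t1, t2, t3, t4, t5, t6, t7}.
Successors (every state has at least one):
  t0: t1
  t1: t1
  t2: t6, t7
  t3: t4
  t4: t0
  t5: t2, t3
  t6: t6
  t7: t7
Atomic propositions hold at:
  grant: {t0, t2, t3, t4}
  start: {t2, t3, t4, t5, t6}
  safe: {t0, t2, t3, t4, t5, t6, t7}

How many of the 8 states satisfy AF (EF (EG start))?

EG start: greatest fixpoint, start Z0 = {t2, t3, t4, t5, t6}, keep only states in Sat with some successor in Z. Z1 = {t2, t3, t5, t6}; Z2 = {t2, t5, t6}; fixed.
Sat(EG start) = {t2, t5, t6}
EF (EG start): least fixpoint, start Z0 = {t2, t5, t6}, add states with some successor in Z. Already a fixed point.
Sat(EF (EG start)) = {t2, t5, t6}
AF (EF (EG start)): least fixpoint, start Z0 = {t2, t5, t6}, add states with every successor in Z. Already a fixed point.
Sat(AF (EF (EG start))) = {t2, t5, t6}
|Sat(AF (EF (EG start)))| = |{t2, t5, t6}| = 3.

3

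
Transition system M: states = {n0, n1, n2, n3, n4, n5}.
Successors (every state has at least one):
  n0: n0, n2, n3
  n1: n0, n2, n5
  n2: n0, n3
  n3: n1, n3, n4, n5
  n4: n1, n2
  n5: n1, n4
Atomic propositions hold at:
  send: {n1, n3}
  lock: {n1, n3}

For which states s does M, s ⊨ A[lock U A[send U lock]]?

{n1, n3}

A[send U lock]: least fixpoint, start Z0 = Sat(lock) = {n1, n3}, add states in Sat(send) with every successor in Z. Already a fixed point.
Sat(A[send U lock]) = {n1, n3}
A[lock U A[send U lock]]: least fixpoint, start Z0 = Sat(A[send U lock]) = {n1, n3}, add states in Sat(lock) with every successor in Z. Already a fixed point.
Sat(A[lock U A[send U lock]]) = {n1, n3}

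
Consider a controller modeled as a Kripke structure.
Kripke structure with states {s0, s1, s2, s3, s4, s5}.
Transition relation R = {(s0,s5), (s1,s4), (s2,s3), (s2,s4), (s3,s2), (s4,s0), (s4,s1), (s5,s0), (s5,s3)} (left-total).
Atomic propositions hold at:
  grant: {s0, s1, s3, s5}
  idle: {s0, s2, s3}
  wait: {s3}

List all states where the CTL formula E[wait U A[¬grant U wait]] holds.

Sat(¬grant) = {s2, s4}
A[¬grant U wait]: least fixpoint, start Z0 = Sat(wait) = {s3}, add states in Sat(¬grant) with every successor in Z. Already a fixed point.
Sat(A[¬grant U wait]) = {s3}
E[wait U A[¬grant U wait]]: least fixpoint, start Z0 = Sat(A[¬grant U wait]) = {s3}, add states in Sat(wait) with some successor in Z. Already a fixed point.
Sat(E[wait U A[¬grant U wait]]) = {s3}

{s3}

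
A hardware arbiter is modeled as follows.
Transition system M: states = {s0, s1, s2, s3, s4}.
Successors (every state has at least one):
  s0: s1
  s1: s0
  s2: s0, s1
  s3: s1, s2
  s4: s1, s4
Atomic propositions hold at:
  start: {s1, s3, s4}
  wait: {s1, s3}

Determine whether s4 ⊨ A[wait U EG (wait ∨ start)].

Sat(wait ∨ start) = {s1, s3, s4}
EG (wait ∨ start): greatest fixpoint, start Z0 = {s1, s3, s4}, keep only states in Sat with some successor in Z. Z1 = {s3, s4}; Z2 = {s4}; fixed.
Sat(EG (wait ∨ start)) = {s4}
A[wait U EG (wait ∨ start)]: least fixpoint, start Z0 = Sat(EG (wait ∨ start)) = {s4}, add states in Sat(wait) with every successor in Z. Already a fixed point.
Sat(A[wait U EG (wait ∨ start)]) = {s4}
s4 ∈ Sat(A[wait U EG (wait ∨ start)]) = {s4}, so the formula holds at s4.

Yes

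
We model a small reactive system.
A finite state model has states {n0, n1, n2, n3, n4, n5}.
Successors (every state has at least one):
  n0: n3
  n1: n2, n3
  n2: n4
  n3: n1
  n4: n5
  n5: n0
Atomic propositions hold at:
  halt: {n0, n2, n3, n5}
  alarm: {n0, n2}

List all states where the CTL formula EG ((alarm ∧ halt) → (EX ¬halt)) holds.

{n1, n3}

Sat(alarm ∧ halt) = {n0, n2}
Sat(¬halt) = {n1, n4}
Sat(EX ¬halt) = {s : some successor in {n1, n4}} = {n2, n3}
Sat((alarm ∧ halt) → (EX ¬halt)) = {n1, n2, n3, n4, n5}
EG ((alarm ∧ halt) → (EX ¬halt)): greatest fixpoint, start Z0 = {n1, n2, n3, n4, n5}, keep only states in Sat with some successor in Z. Z1 = {n1, n2, n3, n4}; Z2 = {n1, n2, n3}; Z3 = {n1, n3}; fixed.
Sat(EG ((alarm ∧ halt) → (EX ¬halt))) = {n1, n3}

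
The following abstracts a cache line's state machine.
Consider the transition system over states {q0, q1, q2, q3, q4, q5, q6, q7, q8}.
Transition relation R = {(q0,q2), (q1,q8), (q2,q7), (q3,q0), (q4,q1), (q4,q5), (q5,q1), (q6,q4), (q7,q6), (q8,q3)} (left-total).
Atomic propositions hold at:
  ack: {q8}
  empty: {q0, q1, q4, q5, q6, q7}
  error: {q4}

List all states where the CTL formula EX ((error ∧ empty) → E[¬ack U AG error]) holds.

{q0, q1, q2, q3, q4, q5, q7, q8}

Sat(error ∧ empty) = {q4}
Sat(¬ack) = {q0, q1, q2, q3, q4, q5, q6, q7}
AG error: greatest fixpoint, start Z0 = {q4}, keep only states in Sat with every successor in Z. Z1 = ∅; fixed.
Sat(AG error) = ∅
E[¬ack U AG error]: least fixpoint, start Z0 = Sat(AG error) = ∅, add states in Sat(¬ack) with some successor in Z. Already a fixed point.
Sat(E[¬ack U AG error]) = ∅
Sat((error ∧ empty) → E[¬ack U AG error]) = {q0, q1, q2, q3, q5, q6, q7, q8}
Sat(EX ((error ∧ empty) → E[¬ack U AG error])) = {s : some successor in {q0, q1, q2, q3, q5, q6, q7, q8}} = {q0, q1, q2, q3, q4, q5, q7, q8}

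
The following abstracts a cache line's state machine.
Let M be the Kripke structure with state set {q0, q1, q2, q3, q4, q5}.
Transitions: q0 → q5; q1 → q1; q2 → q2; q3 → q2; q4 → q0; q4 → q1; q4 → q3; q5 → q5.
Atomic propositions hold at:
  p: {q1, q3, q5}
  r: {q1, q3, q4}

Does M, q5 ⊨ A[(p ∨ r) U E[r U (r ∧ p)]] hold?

Sat(p ∨ r) = {q1, q3, q4, q5}
Sat(r ∧ p) = {q1, q3}
E[r U (r ∧ p)]: least fixpoint, start Z0 = Sat((r ∧ p)) = {q1, q3}, add states in Sat(r) with some successor in Z. Z1 = {q1, q3, q4}; fixed.
Sat(E[r U (r ∧ p)]) = {q1, q3, q4}
A[(p ∨ r) U E[r U (r ∧ p)]]: least fixpoint, start Z0 = Sat(E[r U (r ∧ p)]) = {q1, q3, q4}, add states in Sat(p ∨ r) with every successor in Z. Already a fixed point.
Sat(A[(p ∨ r) U E[r U (r ∧ p)]]) = {q1, q3, q4}
q5 ∉ Sat(A[(p ∨ r) U E[r U (r ∧ p)]]) = {q1, q3, q4}, so the formula does not hold at q5.

No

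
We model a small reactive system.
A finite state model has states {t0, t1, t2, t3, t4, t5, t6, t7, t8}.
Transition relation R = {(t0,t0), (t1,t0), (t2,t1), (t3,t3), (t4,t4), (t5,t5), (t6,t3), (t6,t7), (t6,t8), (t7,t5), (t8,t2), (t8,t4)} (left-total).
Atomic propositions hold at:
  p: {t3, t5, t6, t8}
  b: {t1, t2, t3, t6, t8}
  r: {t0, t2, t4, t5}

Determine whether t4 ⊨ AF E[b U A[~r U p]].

Sat(~r) = {t1, t3, t6, t7, t8}
A[~r U p]: least fixpoint, start Z0 = Sat(p) = {t3, t5, t6, t8}, add states in Sat(~r) with every successor in Z. Z1 = {t3, t5, t6, t7, t8}; fixed.
Sat(A[~r U p]) = {t3, t5, t6, t7, t8}
E[b U A[~r U p]]: least fixpoint, start Z0 = Sat(A[~r U p]) = {t3, t5, t6, t7, t8}, add states in Sat(b) with some successor in Z. Already a fixed point.
Sat(E[b U A[~r U p]]) = {t3, t5, t6, t7, t8}
AF E[b U A[~r U p]]: least fixpoint, start Z0 = {t3, t5, t6, t7, t8}, add states with every successor in Z. Already a fixed point.
Sat(AF E[b U A[~r U p]]) = {t3, t5, t6, t7, t8}
t4 ∉ Sat(AF E[b U A[~r U p]]) = {t3, t5, t6, t7, t8}, so the formula does not hold at t4.

No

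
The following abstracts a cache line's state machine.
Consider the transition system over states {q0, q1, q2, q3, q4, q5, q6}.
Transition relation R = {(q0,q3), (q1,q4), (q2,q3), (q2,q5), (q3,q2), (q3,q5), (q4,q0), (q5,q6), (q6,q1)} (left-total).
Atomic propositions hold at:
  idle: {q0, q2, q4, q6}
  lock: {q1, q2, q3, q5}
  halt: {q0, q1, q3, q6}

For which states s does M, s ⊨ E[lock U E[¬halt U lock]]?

Sat(¬halt) = {q2, q4, q5}
E[¬halt U lock]: least fixpoint, start Z0 = Sat(lock) = {q1, q2, q3, q5}, add states in Sat(¬halt) with some successor in Z. Already a fixed point.
Sat(E[¬halt U lock]) = {q1, q2, q3, q5}
E[lock U E[¬halt U lock]]: least fixpoint, start Z0 = Sat(E[¬halt U lock]) = {q1, q2, q3, q5}, add states in Sat(lock) with some successor in Z. Already a fixed point.
Sat(E[lock U E[¬halt U lock]]) = {q1, q2, q3, q5}

{q1, q2, q3, q5}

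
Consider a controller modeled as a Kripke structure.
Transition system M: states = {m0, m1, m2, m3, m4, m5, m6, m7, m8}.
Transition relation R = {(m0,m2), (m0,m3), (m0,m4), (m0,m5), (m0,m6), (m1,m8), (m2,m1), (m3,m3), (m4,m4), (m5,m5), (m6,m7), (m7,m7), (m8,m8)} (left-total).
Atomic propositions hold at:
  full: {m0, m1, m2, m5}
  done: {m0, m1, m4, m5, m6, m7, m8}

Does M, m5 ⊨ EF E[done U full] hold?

Yes

E[done U full]: least fixpoint, start Z0 = Sat(full) = {m0, m1, m2, m5}, add states in Sat(done) with some successor in Z. Already a fixed point.
Sat(E[done U full]) = {m0, m1, m2, m5}
EF E[done U full]: least fixpoint, start Z0 = {m0, m1, m2, m5}, add states with some successor in Z. Already a fixed point.
Sat(EF E[done U full]) = {m0, m1, m2, m5}
m5 ∈ Sat(EF E[done U full]) = {m0, m1, m2, m5}, so the formula holds at m5.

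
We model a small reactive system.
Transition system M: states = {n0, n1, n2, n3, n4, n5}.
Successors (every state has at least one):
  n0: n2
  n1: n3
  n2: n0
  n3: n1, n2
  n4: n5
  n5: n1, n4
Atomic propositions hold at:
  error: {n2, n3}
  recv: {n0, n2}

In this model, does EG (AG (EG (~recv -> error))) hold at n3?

No

Sat(~recv) = {n1, n3, n4, n5}
Sat(~recv -> error) = {n0, n2, n3}
EG (~recv -> error): greatest fixpoint, start Z0 = {n0, n2, n3}, keep only states in Sat with some successor in Z. Already a fixed point.
Sat(EG (~recv -> error)) = {n0, n2, n3}
AG (EG (~recv -> error)): greatest fixpoint, start Z0 = {n0, n2, n3}, keep only states in Sat with every successor in Z. Z1 = {n0, n2}; fixed.
Sat(AG (EG (~recv -> error))) = {n0, n2}
EG (AG (EG (~recv -> error))): greatest fixpoint, start Z0 = {n0, n2}, keep only states in Sat with some successor in Z. Already a fixed point.
Sat(EG (AG (EG (~recv -> error)))) = {n0, n2}
n3 ∉ Sat(EG (AG (EG (~recv -> error)))) = {n0, n2}, so the formula does not hold at n3.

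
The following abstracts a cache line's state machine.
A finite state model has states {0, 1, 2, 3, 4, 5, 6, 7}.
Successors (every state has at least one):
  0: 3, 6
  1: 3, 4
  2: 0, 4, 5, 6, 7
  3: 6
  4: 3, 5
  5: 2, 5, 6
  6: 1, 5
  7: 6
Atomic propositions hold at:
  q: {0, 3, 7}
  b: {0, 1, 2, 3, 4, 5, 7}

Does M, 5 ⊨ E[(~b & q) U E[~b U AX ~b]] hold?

No

Sat(~b) = {6}
Sat(~b & q) = ∅
Sat(AX ~b) = {s : every successor in {6}} = {3, 7}
E[~b U AX ~b]: least fixpoint, start Z0 = Sat(AX ~b) = {3, 7}, add states in Sat(~b) with some successor in Z. Already a fixed point.
Sat(E[~b U AX ~b]) = {3, 7}
E[(~b & q) U E[~b U AX ~b]]: least fixpoint, start Z0 = Sat(E[~b U AX ~b]) = {3, 7}, add states in Sat(~b & q) with some successor in Z. Already a fixed point.
Sat(E[(~b & q) U E[~b U AX ~b]]) = {3, 7}
5 ∉ Sat(E[(~b & q) U E[~b U AX ~b]]) = {3, 7}, so the formula does not hold at 5.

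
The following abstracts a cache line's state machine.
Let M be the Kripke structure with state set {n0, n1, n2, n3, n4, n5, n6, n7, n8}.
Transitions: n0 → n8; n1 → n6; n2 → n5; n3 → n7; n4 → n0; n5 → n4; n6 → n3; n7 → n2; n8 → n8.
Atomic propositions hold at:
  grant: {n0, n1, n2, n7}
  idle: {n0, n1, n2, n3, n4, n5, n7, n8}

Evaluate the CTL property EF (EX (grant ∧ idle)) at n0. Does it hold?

Sat(grant ∧ idle) = {n0, n1, n2, n7}
Sat(EX (grant ∧ idle)) = {s : some successor in {n0, n1, n2, n7}} = {n3, n4, n7}
EF (EX (grant ∧ idle)): least fixpoint, start Z0 = {n3, n4, n7}, add states with some successor in Z. Z1 = {n3, n4, n5, n6, n7}; Z2 = {n1, n2, n3, n4, n5, n6, n7}; fixed.
Sat(EF (EX (grant ∧ idle))) = {n1, n2, n3, n4, n5, n6, n7}
n0 ∉ Sat(EF (EX (grant ∧ idle))) = {n1, n2, n3, n4, n5, n6, n7}, so the formula does not hold at n0.

No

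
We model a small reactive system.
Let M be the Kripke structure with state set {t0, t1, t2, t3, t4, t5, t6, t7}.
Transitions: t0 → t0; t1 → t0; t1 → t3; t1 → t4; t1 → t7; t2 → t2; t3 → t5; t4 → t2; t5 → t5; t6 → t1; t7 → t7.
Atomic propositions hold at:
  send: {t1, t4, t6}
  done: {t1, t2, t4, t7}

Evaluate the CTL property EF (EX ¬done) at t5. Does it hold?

Sat(¬done) = {t0, t3, t5, t6}
Sat(EX ¬done) = {s : some successor in {t0, t3, t5, t6}} = {t0, t1, t3, t5}
EF (EX ¬done): least fixpoint, start Z0 = {t0, t1, t3, t5}, add states with some successor in Z. Z1 = {t0, t1, t3, t5, t6}; fixed.
Sat(EF (EX ¬done)) = {t0, t1, t3, t5, t6}
t5 ∈ Sat(EF (EX ¬done)) = {t0, t1, t3, t5, t6}, so the formula holds at t5.

Yes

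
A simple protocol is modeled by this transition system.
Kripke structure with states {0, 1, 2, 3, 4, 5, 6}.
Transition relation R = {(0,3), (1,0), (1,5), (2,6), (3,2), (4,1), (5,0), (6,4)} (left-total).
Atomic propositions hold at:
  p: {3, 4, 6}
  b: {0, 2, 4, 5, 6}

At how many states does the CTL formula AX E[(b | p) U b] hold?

Sat(b | p) = {0, 2, 3, 4, 5, 6}
E[(b | p) U b]: least fixpoint, start Z0 = Sat(b) = {0, 2, 4, 5, 6}, add states in Sat(b | p) with some successor in Z. Z1 = {0, 2, 3, 4, 5, 6}; fixed.
Sat(E[(b | p) U b]) = {0, 2, 3, 4, 5, 6}
Sat(AX E[(b | p) U b]) = {s : every successor in {0, 2, 3, 4, 5, 6}} = {0, 1, 2, 3, 5, 6}
|Sat(AX E[(b | p) U b])| = |{0, 1, 2, 3, 5, 6}| = 6.

6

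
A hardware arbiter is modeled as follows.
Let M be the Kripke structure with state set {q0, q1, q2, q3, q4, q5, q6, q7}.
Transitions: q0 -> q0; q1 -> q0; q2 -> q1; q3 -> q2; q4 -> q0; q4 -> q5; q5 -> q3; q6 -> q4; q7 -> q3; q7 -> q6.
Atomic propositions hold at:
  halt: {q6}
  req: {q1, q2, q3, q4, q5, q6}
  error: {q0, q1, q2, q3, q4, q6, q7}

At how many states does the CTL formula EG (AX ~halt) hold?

Sat(~halt) = {q0, q1, q2, q3, q4, q5, q7}
Sat(AX ~halt) = {s : every successor in {q0, q1, q2, q3, q4, q5, q7}} = {q0, q1, q2, q3, q4, q5, q6}
EG (AX ~halt): greatest fixpoint, start Z0 = {q0, q1, q2, q3, q4, q5, q6}, keep only states in Sat with some successor in Z. Already a fixed point.
Sat(EG (AX ~halt)) = {q0, q1, q2, q3, q4, q5, q6}
|Sat(EG (AX ~halt))| = |{q0, q1, q2, q3, q4, q5, q6}| = 7.

7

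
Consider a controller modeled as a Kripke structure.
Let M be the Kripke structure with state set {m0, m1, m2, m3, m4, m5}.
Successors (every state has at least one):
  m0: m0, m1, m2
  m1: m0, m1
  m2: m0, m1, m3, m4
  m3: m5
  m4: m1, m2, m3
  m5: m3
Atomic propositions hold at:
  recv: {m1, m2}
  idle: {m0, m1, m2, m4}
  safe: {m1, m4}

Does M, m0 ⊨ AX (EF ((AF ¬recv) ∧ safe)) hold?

Sat(¬recv) = {m0, m3, m4, m5}
AF ¬recv: least fixpoint, start Z0 = {m0, m3, m4, m5}, add states with every successor in Z. Already a fixed point.
Sat(AF ¬recv) = {m0, m3, m4, m5}
Sat((AF ¬recv) ∧ safe) = {m4}
EF ((AF ¬recv) ∧ safe): least fixpoint, start Z0 = {m4}, add states with some successor in Z. Z1 = {m2, m4}; Z2 = {m0, m2, m4}; Z3 = {m0, m1, m2, m4}; fixed.
Sat(EF ((AF ¬recv) ∧ safe)) = {m0, m1, m2, m4}
Sat(AX (EF ((AF ¬recv) ∧ safe))) = {s : every successor in {m0, m1, m2, m4}} = {m0, m1}
m0 ∈ Sat(AX (EF ((AF ¬recv) ∧ safe))) = {m0, m1}, so the formula holds at m0.

Yes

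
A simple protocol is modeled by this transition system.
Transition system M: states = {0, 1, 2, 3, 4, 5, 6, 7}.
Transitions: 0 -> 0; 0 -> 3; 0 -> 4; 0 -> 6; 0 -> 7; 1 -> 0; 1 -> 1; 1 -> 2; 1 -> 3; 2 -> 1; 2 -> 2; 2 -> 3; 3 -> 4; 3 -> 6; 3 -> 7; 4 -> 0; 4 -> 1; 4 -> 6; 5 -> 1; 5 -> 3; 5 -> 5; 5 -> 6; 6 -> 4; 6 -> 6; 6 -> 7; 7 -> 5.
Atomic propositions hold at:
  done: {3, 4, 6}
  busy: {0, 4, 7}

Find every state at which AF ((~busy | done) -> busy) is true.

Sat(~busy) = {1, 2, 3, 5, 6}
Sat(~busy | done) = {1, 2, 3, 4, 5, 6}
Sat((~busy | done) -> busy) = {0, 4, 7}
AF ((~busy | done) -> busy): least fixpoint, start Z0 = {0, 4, 7}, add states with every successor in Z. Already a fixed point.
Sat(AF ((~busy | done) -> busy)) = {0, 4, 7}

{0, 4, 7}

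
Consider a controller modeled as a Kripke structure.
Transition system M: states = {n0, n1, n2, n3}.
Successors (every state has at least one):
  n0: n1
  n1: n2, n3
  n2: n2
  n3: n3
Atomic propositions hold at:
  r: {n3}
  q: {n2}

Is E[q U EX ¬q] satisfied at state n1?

Yes

Sat(¬q) = {n0, n1, n3}
Sat(EX ¬q) = {s : some successor in {n0, n1, n3}} = {n0, n1, n3}
E[q U EX ¬q]: least fixpoint, start Z0 = Sat(EX ¬q) = {n0, n1, n3}, add states in Sat(q) with some successor in Z. Already a fixed point.
Sat(E[q U EX ¬q]) = {n0, n1, n3}
n1 ∈ Sat(E[q U EX ¬q]) = {n0, n1, n3}, so the formula holds at n1.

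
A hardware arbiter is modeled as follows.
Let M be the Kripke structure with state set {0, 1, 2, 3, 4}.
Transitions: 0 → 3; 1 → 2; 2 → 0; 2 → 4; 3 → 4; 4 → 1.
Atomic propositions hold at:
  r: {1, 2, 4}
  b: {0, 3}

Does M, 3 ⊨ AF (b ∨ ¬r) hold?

Sat(¬r) = {0, 3}
Sat(b ∨ ¬r) = {0, 3}
AF (b ∨ ¬r): least fixpoint, start Z0 = {0, 3}, add states with every successor in Z. Already a fixed point.
Sat(AF (b ∨ ¬r)) = {0, 3}
3 ∈ Sat(AF (b ∨ ¬r)) = {0, 3}, so the formula holds at 3.

Yes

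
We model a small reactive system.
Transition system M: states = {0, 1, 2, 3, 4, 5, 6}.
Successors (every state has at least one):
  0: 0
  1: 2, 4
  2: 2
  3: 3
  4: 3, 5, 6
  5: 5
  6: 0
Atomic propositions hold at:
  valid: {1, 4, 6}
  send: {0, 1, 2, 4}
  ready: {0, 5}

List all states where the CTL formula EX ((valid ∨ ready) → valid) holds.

{1, 2, 3, 4}

Sat(valid ∨ ready) = {0, 1, 4, 5, 6}
Sat((valid ∨ ready) → valid) = {1, 2, 3, 4, 6}
Sat(EX ((valid ∨ ready) → valid)) = {s : some successor in {1, 2, 3, 4, 6}} = {1, 2, 3, 4}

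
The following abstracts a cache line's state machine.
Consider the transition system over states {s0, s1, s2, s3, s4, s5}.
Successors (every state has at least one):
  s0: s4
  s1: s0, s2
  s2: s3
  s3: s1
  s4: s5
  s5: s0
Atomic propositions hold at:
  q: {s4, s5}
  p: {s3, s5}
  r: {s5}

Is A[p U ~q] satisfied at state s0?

Yes

Sat(~q) = {s0, s1, s2, s3}
A[p U ~q]: least fixpoint, start Z0 = Sat(~q) = {s0, s1, s2, s3}, add states in Sat(p) with every successor in Z. Z1 = {s0, s1, s2, s3, s5}; fixed.
Sat(A[p U ~q]) = {s0, s1, s2, s3, s5}
s0 ∈ Sat(A[p U ~q]) = {s0, s1, s2, s3, s5}, so the formula holds at s0.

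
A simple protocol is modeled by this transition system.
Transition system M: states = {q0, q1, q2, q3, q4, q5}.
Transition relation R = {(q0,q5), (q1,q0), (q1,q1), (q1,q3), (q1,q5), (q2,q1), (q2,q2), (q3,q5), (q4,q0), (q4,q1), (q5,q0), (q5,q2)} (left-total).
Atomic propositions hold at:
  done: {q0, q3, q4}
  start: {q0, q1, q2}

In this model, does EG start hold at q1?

Yes

EG start: greatest fixpoint, start Z0 = {q0, q1, q2}, keep only states in Sat with some successor in Z. Z1 = {q1, q2}; fixed.
Sat(EG start) = {q1, q2}
q1 ∈ Sat(EG start) = {q1, q2}, so the formula holds at q1.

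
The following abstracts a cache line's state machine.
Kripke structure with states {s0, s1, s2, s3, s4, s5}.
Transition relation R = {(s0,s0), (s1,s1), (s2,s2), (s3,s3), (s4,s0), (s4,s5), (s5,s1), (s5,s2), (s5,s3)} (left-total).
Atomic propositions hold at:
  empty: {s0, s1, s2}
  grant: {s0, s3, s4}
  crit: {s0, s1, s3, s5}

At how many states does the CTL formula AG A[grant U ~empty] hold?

Sat(~empty) = {s3, s4, s5}
A[grant U ~empty]: least fixpoint, start Z0 = Sat(~empty) = {s3, s4, s5}, add states in Sat(grant) with every successor in Z. Already a fixed point.
Sat(A[grant U ~empty]) = {s3, s4, s5}
AG A[grant U ~empty]: greatest fixpoint, start Z0 = {s3, s4, s5}, keep only states in Sat with every successor in Z. Z1 = {s3}; fixed.
Sat(AG A[grant U ~empty]) = {s3}
|Sat(AG A[grant U ~empty])| = |{s3}| = 1.

1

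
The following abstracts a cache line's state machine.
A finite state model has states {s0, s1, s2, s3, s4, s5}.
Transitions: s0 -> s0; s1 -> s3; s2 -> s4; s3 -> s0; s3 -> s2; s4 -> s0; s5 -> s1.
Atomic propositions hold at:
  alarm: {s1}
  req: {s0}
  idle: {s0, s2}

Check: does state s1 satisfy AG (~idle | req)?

Sat(~idle) = {s1, s3, s4, s5}
Sat(~idle | req) = {s0, s1, s3, s4, s5}
AG (~idle | req): greatest fixpoint, start Z0 = {s0, s1, s3, s4, s5}, keep only states in Sat with every successor in Z. Z1 = {s0, s1, s4, s5}; Z2 = {s0, s4, s5}; Z3 = {s0, s4}; fixed.
Sat(AG (~idle | req)) = {s0, s4}
s1 ∉ Sat(AG (~idle | req)) = {s0, s4}, so the formula does not hold at s1.

No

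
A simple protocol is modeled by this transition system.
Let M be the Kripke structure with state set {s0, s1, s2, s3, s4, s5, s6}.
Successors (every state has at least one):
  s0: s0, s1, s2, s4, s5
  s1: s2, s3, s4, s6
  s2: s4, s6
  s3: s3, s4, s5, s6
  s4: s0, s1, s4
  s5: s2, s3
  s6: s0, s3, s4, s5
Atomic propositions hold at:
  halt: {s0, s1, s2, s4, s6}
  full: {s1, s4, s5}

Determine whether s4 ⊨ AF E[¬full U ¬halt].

Sat(¬full) = {s0, s2, s3, s6}
Sat(¬halt) = {s3, s5}
E[¬full U ¬halt]: least fixpoint, start Z0 = Sat(¬halt) = {s3, s5}, add states in Sat(¬full) with some successor in Z. Z1 = {s0, s3, s5, s6}; Z2 = {s0, s2, s3, s5, s6}; fixed.
Sat(E[¬full U ¬halt]) = {s0, s2, s3, s5, s6}
AF E[¬full U ¬halt]: least fixpoint, start Z0 = {s0, s2, s3, s5, s6}, add states with every successor in Z. Already a fixed point.
Sat(AF E[¬full U ¬halt]) = {s0, s2, s3, s5, s6}
s4 ∉ Sat(AF E[¬full U ¬halt]) = {s0, s2, s3, s5, s6}, so the formula does not hold at s4.

No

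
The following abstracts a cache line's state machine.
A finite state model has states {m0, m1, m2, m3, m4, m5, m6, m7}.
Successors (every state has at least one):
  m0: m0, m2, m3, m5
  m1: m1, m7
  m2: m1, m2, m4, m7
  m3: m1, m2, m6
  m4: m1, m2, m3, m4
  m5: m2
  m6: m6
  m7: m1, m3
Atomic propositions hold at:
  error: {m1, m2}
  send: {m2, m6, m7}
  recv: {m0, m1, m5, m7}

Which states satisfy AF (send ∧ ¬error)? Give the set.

{m6, m7}

Sat(¬error) = {m0, m3, m4, m5, m6, m7}
Sat(send ∧ ¬error) = {m6, m7}
AF (send ∧ ¬error): least fixpoint, start Z0 = {m6, m7}, add states with every successor in Z. Already a fixed point.
Sat(AF (send ∧ ¬error)) = {m6, m7}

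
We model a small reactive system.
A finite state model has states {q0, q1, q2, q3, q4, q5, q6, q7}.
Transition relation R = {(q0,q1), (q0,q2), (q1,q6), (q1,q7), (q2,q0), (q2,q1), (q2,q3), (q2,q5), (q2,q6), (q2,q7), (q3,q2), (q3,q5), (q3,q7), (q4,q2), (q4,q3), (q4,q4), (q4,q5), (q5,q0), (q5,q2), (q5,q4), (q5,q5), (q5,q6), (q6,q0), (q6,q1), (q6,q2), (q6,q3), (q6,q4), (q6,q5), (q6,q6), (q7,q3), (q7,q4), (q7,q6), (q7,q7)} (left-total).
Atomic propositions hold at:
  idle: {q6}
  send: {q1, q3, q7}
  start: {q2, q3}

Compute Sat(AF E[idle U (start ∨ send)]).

Sat(start ∨ send) = {q1, q2, q3, q7}
E[idle U (start ∨ send)]: least fixpoint, start Z0 = Sat((start ∨ send)) = {q1, q2, q3, q7}, add states in Sat(idle) with some successor in Z. Z1 = {q1, q2, q3, q6, q7}; fixed.
Sat(E[idle U (start ∨ send)]) = {q1, q2, q3, q6, q7}
AF E[idle U (start ∨ send)]: least fixpoint, start Z0 = {q1, q2, q3, q6, q7}, add states with every successor in Z. Z1 = {q0, q1, q2, q3, q6, q7}; fixed.
Sat(AF E[idle U (start ∨ send)]) = {q0, q1, q2, q3, q6, q7}

{q0, q1, q2, q3, q6, q7}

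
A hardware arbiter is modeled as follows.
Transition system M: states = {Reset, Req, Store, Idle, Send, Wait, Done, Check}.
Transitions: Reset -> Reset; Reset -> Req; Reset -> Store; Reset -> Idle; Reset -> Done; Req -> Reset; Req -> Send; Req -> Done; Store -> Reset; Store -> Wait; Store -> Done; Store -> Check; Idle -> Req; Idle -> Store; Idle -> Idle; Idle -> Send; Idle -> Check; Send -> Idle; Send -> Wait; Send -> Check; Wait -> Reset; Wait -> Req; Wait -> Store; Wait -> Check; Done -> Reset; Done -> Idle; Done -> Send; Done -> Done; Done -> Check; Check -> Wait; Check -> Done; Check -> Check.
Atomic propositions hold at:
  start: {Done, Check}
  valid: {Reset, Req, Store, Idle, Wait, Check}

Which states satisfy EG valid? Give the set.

{Reset, Req, Store, Idle, Wait, Check}

EG valid: greatest fixpoint, start Z0 = {Reset, Req, Store, Idle, Wait, Check}, keep only states in Sat with some successor in Z. Already a fixed point.
Sat(EG valid) = {Reset, Req, Store, Idle, Wait, Check}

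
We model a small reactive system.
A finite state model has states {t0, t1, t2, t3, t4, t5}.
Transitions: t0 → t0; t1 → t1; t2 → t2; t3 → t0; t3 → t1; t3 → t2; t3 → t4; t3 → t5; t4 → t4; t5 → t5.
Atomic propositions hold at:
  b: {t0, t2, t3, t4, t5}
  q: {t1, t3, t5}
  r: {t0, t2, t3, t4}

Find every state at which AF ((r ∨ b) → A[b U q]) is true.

Sat(r ∨ b) = {t0, t2, t3, t4, t5}
A[b U q]: least fixpoint, start Z0 = Sat(q) = {t1, t3, t5}, add states in Sat(b) with every successor in Z. Already a fixed point.
Sat(A[b U q]) = {t1, t3, t5}
Sat((r ∨ b) → A[b U q]) = {t1, t3, t5}
AF ((r ∨ b) → A[b U q]): least fixpoint, start Z0 = {t1, t3, t5}, add states with every successor in Z. Already a fixed point.
Sat(AF ((r ∨ b) → A[b U q])) = {t1, t3, t5}

{t1, t3, t5}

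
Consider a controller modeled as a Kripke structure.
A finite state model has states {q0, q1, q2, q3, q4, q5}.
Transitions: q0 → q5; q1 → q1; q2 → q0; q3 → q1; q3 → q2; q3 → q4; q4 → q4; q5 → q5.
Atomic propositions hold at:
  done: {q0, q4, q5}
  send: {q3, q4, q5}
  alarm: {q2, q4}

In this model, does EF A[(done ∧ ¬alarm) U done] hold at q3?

Yes

Sat(¬alarm) = {q0, q1, q3, q5}
Sat(done ∧ ¬alarm) = {q0, q5}
A[(done ∧ ¬alarm) U done]: least fixpoint, start Z0 = Sat(done) = {q0, q4, q5}, add states in Sat(done ∧ ¬alarm) with every successor in Z. Already a fixed point.
Sat(A[(done ∧ ¬alarm) U done]) = {q0, q4, q5}
EF A[(done ∧ ¬alarm) U done]: least fixpoint, start Z0 = {q0, q4, q5}, add states with some successor in Z. Z1 = {q0, q2, q3, q4, q5}; fixed.
Sat(EF A[(done ∧ ¬alarm) U done]) = {q0, q2, q3, q4, q5}
q3 ∈ Sat(EF A[(done ∧ ¬alarm) U done]) = {q0, q2, q3, q4, q5}, so the formula holds at q3.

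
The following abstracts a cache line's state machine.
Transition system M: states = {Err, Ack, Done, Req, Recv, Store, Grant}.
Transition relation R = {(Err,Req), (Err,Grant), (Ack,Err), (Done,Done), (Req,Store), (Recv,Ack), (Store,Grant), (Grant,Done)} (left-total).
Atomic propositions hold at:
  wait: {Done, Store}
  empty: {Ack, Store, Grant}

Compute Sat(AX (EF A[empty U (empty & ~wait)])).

Sat(~wait) = {Err, Ack, Req, Recv, Grant}
Sat(empty & ~wait) = {Ack, Grant}
A[empty U (empty & ~wait)]: least fixpoint, start Z0 = Sat((empty & ~wait)) = {Ack, Grant}, add states in Sat(empty) with every successor in Z. Z1 = {Ack, Store, Grant}; fixed.
Sat(A[empty U (empty & ~wait)]) = {Ack, Store, Grant}
EF A[empty U (empty & ~wait)]: least fixpoint, start Z0 = {Ack, Store, Grant}, add states with some successor in Z. Z1 = {Err, Ack, Req, Recv, Store, Grant}; fixed.
Sat(EF A[empty U (empty & ~wait)]) = {Err, Ack, Req, Recv, Store, Grant}
Sat(AX (EF A[empty U (empty & ~wait)])) = {s : every successor in {Err, Ack, Req, Recv, Store, Grant}} = {Err, Ack, Req, Recv, Store}

{Err, Ack, Req, Recv, Store}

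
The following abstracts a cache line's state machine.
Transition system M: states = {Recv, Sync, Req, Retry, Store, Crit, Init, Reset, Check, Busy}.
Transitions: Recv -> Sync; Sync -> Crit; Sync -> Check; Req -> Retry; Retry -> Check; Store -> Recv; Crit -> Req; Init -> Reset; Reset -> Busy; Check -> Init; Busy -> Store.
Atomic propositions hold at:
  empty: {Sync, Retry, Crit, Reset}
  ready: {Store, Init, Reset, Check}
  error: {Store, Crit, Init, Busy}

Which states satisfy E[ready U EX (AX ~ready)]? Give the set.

{Sync, Store, Crit, Init, Reset, Check, Busy}

Sat(~ready) = {Recv, Sync, Req, Retry, Crit, Busy}
Sat(AX ~ready) = {s : every successor in {Recv, Sync, Req, Retry, Crit, Busy}} = {Recv, Req, Store, Crit, Reset}
Sat(EX (AX ~ready)) = {s : some successor in {Recv, Req, Store, Crit, Reset}} = {Sync, Store, Crit, Init, Busy}
E[ready U EX (AX ~ready)]: least fixpoint, start Z0 = Sat(EX (AX ~ready)) = {Sync, Store, Crit, Init, Busy}, add states in Sat(ready) with some successor in Z. Z1 = {Sync, Store, Crit, Init, Reset, Check, Busy}; fixed.
Sat(E[ready U EX (AX ~ready)]) = {Sync, Store, Crit, Init, Reset, Check, Busy}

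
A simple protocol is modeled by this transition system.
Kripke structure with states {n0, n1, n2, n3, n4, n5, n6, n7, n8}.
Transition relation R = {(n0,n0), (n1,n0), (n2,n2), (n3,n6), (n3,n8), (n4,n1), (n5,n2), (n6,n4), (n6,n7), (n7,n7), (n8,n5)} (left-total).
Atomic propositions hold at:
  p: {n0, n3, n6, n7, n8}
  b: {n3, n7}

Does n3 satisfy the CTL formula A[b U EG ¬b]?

Yes

Sat(¬b) = {n0, n1, n2, n4, n5, n6, n8}
EG ¬b: greatest fixpoint, start Z0 = {n0, n1, n2, n4, n5, n6, n8}, keep only states in Sat with some successor in Z. Already a fixed point.
Sat(EG ¬b) = {n0, n1, n2, n4, n5, n6, n8}
A[b U EG ¬b]: least fixpoint, start Z0 = Sat(EG ¬b) = {n0, n1, n2, n4, n5, n6, n8}, add states in Sat(b) with every successor in Z. Z1 = {n0, n1, n2, n3, n4, n5, n6, n8}; fixed.
Sat(A[b U EG ¬b]) = {n0, n1, n2, n3, n4, n5, n6, n8}
n3 ∈ Sat(A[b U EG ¬b]) = {n0, n1, n2, n3, n4, n5, n6, n8}, so the formula holds at n3.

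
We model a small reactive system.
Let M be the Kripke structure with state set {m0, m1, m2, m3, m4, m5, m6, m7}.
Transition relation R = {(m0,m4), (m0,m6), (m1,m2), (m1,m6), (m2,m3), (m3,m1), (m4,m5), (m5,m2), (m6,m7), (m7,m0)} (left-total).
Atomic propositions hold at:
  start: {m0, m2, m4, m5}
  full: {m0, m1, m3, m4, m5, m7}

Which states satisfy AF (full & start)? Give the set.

Sat(full & start) = {m0, m4, m5}
AF (full & start): least fixpoint, start Z0 = {m0, m4, m5}, add states with every successor in Z. Z1 = {m0, m4, m5, m7}; Z2 = {m0, m4, m5, m6, m7}; fixed.
Sat(AF (full & start)) = {m0, m4, m5, m6, m7}

{m0, m4, m5, m6, m7}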